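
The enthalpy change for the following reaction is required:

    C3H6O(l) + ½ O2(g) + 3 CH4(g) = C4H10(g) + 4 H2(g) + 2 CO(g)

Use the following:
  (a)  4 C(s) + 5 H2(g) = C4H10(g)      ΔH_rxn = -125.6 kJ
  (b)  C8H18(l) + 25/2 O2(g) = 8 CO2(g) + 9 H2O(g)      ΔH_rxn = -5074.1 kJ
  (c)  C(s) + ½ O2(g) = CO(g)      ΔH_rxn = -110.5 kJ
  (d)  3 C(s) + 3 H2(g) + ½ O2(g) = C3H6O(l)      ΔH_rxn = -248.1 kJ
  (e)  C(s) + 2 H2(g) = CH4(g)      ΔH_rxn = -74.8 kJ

ΔH_rxn = 125.9 kJ

(a) as written: -125.6 kJ
(b): not needed.
(c) × 2: (2)·(-110.5) = -221.0 kJ
(d) reversed: +248.1 kJ
(e) reversed and × 3: (-3)·(-74.8) = +224.4 kJ
Since enthalpy is a state function, ΔH_rxn = (1)·(-125.6) + (2)·(-110.5) + (-1)·(-248.1) + (-3)·(-74.8) = 125.9 kJ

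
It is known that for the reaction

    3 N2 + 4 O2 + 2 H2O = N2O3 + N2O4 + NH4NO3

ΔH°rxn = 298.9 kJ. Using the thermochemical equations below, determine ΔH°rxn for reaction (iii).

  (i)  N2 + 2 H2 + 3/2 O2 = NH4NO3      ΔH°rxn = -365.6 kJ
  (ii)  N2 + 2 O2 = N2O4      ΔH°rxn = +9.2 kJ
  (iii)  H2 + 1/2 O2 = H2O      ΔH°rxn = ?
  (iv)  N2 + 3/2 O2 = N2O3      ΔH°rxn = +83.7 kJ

(i) as written (NH4NO3 already on the product side): -365.6 kJ
(ii) as written (N2O4 already on the product side): +9.2 kJ
(iii) reversed and × 2 (H2O must end up as a reactant; ×2 to match 2 H2O in the target): contributes −2·x
(iv) as written (N2O3 already on the product side): +83.7 kJ
+298.9 = (-365.6) + (+9.2) + (+83.7) − 2·x
x = (+298.9 − (-272.7)) / (-2) = -285.8 kJ

ΔH°rxn = -285.8 kJ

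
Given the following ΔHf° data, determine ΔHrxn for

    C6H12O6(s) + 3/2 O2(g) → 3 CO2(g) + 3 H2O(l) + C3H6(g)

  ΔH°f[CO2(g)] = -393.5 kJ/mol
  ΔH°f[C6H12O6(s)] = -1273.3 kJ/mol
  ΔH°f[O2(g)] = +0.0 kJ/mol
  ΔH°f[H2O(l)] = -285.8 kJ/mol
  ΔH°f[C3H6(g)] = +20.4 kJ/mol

Products: 3·(-393.5) + 3·(-285.8) + 1·(+20.4) = -2017.5
Reactants: 1·(-1273.3) + 3/2·(+0.0) = -1273.3
ΔHrxn = (-2017.5) − (-1273.3) = -744.2 kJ/mol

ΔHrxn = -744.2 kJ/mol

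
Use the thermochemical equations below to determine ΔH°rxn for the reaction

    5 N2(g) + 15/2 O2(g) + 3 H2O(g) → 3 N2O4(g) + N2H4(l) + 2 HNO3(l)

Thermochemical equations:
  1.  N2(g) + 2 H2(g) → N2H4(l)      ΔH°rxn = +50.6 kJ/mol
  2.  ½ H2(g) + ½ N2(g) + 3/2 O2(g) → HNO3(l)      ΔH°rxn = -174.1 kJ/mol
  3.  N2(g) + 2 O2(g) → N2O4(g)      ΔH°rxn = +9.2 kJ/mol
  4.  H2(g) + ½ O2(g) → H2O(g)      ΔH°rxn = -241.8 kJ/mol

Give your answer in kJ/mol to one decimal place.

ΔH°rxn = 455.4 kJ/mol

eq. 1 as written (N2H4(l) already on the product side): +50.6 kJ/mol
eq. 2 × 2 (scale by 2 for the 2 HNO3(l)): (2)·(-174.1) = -348.2 kJ/mol
eq. 3 × 3 (×3 to match 3 N2O4(g) in the target): (3)·(+9.2) = +27.6 kJ/mol
eq. 4 reversed and × 3 (reverse to put H2O(g) on the reactant side; ×3 to match 3 H2O(g) in the target): (-3)·(-241.8) = +725.4 kJ/mol
ΔH°rxn = (+50.6) + (-348.2) + (+27.6) + (+725.4) = 455.4 kJ/mol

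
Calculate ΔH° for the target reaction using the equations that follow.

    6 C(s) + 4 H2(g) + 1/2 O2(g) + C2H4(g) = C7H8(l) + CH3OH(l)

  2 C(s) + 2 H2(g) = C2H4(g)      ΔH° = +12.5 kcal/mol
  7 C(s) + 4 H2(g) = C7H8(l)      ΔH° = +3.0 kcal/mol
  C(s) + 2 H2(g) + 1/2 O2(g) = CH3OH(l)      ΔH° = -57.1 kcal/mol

ΔH° = -66.6 kcal/mol

equation 1 reversed (reverse to put C2H4(g) on the reactant side): -12.5 kcal/mol
equation 2 as written (C7H8(l) already on the product side): +3.0 kcal/mol
equation 3 as written (CH3OH(l) already on the product side): -57.1 kcal/mol
ΔH° = (-1)·(+12.5) + (1)·(+3.0) + (1)·(-57.1) = -66.6 kcal/mol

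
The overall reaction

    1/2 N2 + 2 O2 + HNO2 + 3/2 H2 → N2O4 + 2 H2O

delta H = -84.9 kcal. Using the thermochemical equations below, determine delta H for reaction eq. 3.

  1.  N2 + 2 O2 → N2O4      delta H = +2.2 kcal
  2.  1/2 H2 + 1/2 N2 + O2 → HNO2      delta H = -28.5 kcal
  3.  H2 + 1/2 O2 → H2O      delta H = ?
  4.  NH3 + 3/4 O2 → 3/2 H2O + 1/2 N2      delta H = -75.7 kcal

eq. 1 as written: +2.2 kcal
eq. 2 reversed: +28.5 kcal
eq. 3 × 2: contributes 2·x
eq. 4: not needed.
-84.9 = (+2.2) + (+28.5) + 2·x
x = (-84.9 − (+30.7)) / (2) = -57.8 kcal

delta H = -57.8 kcal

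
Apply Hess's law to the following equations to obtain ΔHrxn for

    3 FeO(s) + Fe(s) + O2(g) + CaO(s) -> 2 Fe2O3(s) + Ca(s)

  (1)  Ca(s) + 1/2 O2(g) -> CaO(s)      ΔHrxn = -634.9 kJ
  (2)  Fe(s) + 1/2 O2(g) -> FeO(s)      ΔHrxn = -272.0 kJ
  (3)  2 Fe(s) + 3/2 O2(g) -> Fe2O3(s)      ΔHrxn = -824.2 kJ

(1) reversed: +634.9 kJ
(2) reversed and × 3: (-3)·(-272.0) = +816.0 kJ
(3) × 2: (2)·(-824.2) = -1648.4 kJ
ΔHrxn = (-1)·(-634.9) + (-3)·(-272.0) + (2)·(-824.2) = -197.5 kJ

ΔHrxn = -197.5 kJ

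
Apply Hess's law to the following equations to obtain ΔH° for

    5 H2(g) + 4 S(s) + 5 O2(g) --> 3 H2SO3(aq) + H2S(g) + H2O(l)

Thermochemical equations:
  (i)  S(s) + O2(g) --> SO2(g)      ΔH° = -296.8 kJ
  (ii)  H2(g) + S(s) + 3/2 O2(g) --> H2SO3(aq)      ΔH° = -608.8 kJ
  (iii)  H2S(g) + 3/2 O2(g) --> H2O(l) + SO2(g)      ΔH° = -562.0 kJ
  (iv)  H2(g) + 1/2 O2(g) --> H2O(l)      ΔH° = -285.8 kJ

ΔH° = -2132.8 kJ

(i) as written: -296.8 kJ
(ii) × 3: (3)·(-608.8) = -1826.4 kJ
(iii) reversed: +562.0 kJ
(iv) × 2: (2)·(-285.8) = -571.6 kJ
Since enthalpy is a state function, ΔH° = (-296.8) + (-1826.4) + (+562.0) + (-571.6) = -2132.8 kJ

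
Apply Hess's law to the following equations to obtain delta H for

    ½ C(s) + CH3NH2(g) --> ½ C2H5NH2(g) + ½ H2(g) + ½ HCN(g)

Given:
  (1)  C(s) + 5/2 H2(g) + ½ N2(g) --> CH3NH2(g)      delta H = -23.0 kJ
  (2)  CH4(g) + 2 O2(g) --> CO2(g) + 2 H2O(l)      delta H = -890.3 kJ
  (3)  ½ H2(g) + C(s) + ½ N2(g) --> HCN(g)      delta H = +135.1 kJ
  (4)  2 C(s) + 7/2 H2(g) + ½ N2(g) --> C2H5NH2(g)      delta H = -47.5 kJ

(1) reversed: +23.0 kJ
(2): not needed.
(3) × 1/2: (1/2)·(+135.1) = +67.55 kJ
(4) × 1/2: (1/2)·(-47.5) = -23.75 kJ
delta H = (-1)·(-23.0) + (1/2)·(+135.1) + (1/2)·(-47.5) = 66.8 kJ

delta H = 66.8 kJ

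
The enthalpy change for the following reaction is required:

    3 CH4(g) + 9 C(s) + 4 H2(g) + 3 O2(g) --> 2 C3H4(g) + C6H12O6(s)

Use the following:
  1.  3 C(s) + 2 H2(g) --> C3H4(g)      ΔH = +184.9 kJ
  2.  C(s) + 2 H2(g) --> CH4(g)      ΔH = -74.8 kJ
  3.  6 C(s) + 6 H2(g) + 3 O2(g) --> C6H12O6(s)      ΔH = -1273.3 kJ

ΔH = -679.1 kJ

eq. 1 × 2 (scale by 2 for the 2 C3H4(g)): (2)·(+184.9) = +369.8 kJ
eq. 2 reversed and × 3 (reverse to put CH4(g) on the reactant side; scale by 3 for the 3 CH4(g)): (-3)·(-74.8) = +224.4 kJ
eq. 3 as written (C6H12O6(s) already on the product side): -1273.3 kJ
ΔH = (2)·(+184.9) + (-3)·(-74.8) + (1)·(-1273.3) = -679.1 kJ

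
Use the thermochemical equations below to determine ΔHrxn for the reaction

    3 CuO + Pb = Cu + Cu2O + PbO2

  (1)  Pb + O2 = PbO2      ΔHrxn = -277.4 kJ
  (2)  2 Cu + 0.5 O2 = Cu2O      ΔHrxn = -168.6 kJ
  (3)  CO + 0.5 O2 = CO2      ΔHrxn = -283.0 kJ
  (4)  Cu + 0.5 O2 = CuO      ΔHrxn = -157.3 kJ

ΔHrxn = 25.9 kJ

(1) as written: -277.4 kJ
(2) as written: -168.6 kJ
(3): not needed.
(4) reversed and × 3: (-3)·(-157.3) = +471.9 kJ
By Hess's law, ΔHrxn = (-277.4) + (-168.6) + (+471.9) = 25.9 kJ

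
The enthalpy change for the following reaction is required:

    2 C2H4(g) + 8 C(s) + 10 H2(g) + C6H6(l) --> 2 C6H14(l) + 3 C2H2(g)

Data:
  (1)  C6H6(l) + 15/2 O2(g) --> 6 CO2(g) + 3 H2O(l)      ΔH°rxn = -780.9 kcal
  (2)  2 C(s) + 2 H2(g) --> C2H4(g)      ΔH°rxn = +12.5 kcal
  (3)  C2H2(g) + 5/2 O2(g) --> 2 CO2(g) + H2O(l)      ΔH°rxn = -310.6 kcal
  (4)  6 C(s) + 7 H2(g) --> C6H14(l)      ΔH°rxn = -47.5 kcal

ΔH°rxn = 30.9 kcal

(1) as written: -780.9 kcal
(2) reversed and × 2: (-2)·(+12.5) = -25.0 kcal
(3) reversed and × 3: (-3)·(-310.6) = +931.8 kcal
(4) × 2: (2)·(-47.5) = -95.0 kcal
Since enthalpy is a state function, ΔH°rxn = (1)·(-780.9) + (-2)·(+12.5) + (-3)·(-310.6) + (2)·(-47.5) = 30.9 kcal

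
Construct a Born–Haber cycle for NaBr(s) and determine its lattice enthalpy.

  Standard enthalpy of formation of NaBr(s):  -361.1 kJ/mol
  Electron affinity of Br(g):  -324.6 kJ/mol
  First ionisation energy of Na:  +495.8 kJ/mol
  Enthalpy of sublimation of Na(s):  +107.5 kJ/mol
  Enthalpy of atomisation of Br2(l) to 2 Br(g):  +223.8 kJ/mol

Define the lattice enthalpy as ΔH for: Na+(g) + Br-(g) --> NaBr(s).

U = -751.7 kJ/mol

ΔHf° = 1·ΔHsub + 1·(ΣIE) + 1/2·D(Br2) + 1·EA + U
-361.1 = 1·(+107.5) + 1·(+495.8) + 1/2·(+223.8) + 1·(-324.6) + U
U = -361.1 − (+390.6) = -751.7 kJ/mol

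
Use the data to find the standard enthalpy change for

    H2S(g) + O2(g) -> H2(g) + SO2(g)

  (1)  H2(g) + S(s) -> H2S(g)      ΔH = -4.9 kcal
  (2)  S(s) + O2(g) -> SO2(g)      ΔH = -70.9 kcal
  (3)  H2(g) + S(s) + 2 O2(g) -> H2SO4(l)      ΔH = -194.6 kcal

(1) reversed (H2S(g) must end up as a reactant): +4.9 kcal
(2) as written (SO2(g) already on the product side): -70.9 kcal
(3): not needed (H2SO4(l) appears nowhere else).
ΔH = (-1)·(-4.9) + (1)·(-70.9) = -66.0 kcal

ΔH = -66.0 kcal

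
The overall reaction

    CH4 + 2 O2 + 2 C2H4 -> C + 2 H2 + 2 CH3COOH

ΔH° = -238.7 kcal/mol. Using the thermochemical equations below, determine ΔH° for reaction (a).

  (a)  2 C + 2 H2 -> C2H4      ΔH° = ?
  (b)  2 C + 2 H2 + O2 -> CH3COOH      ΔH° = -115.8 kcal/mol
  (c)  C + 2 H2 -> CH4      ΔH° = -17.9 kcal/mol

ΔH° = 12.5 kcal/mol

(a) reversed and × 2: contributes −2·x
(b) × 2: (2)·(-115.8) = -231.6 kcal/mol
(c) reversed: +17.9 kcal/mol
-238.7 = (-231.6) + (+17.9) − 2·x
x = (-238.7 − (-213.7)) / (-2) = 12.5 kcal/mol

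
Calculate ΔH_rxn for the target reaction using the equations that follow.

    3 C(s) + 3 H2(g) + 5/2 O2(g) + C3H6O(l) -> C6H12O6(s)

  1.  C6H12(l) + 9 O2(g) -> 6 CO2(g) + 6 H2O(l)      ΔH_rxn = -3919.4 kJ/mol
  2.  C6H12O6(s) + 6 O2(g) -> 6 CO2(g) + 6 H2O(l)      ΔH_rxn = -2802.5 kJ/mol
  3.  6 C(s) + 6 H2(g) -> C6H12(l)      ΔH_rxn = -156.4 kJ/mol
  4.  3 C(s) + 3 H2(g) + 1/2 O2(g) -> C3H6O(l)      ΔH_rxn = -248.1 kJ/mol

eq. 1 as written: -3919.4 kJ/mol
eq. 2 reversed (reverse to put C6H12O6(s) on the product side): +2802.5 kJ/mol
eq. 3 as written: -156.4 kJ/mol
eq. 4 reversed (C3H6O(l) must end up as a reactant): +248.1 kJ/mol
ΔH_rxn = (1)·(-3919.4) + (-1)·(-2802.5) + (1)·(-156.4) + (-1)·(-248.1) = -1025.2 kJ/mol

ΔH_rxn = -1025.2 kJ/mol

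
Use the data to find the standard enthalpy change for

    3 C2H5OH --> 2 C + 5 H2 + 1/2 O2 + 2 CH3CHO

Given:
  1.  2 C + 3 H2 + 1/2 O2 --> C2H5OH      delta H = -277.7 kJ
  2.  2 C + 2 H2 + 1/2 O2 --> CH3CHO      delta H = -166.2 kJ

delta H = 500.7 kJ

eq. 1 reversed and × 3: (-3)·(-277.7) = +833.1 kJ
eq. 2 × 2: (2)·(-166.2) = -332.4 kJ
Summing the manipulated equations, delta H = (-3)·(-277.7) + (2)·(-166.2) = 500.7 kJ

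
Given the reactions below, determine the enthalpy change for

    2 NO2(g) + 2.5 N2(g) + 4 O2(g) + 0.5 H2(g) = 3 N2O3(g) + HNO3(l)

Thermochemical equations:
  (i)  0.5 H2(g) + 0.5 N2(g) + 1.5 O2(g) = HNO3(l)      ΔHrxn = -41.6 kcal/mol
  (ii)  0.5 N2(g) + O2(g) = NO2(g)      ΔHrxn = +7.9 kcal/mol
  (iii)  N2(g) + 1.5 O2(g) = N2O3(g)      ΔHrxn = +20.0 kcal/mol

ΔHrxn = 2.6 kcal/mol

(i) as written (HNO3(l) already on the product side): -41.6 kcal/mol
(ii) reversed and × 2 (NO2(g) must end up as a reactant; scale by 2 for the 2 NO2(g)): (-2)·(+7.9) = -15.8 kcal/mol
(iii) × 3 (×3 to match 3 N2O3(g) in the target): (3)·(+20.0) = +60.0 kcal/mol
Summing the manipulated equations, ΔHrxn = (-41.6) + (-15.8) + (+60.0) = 2.6 kcal/mol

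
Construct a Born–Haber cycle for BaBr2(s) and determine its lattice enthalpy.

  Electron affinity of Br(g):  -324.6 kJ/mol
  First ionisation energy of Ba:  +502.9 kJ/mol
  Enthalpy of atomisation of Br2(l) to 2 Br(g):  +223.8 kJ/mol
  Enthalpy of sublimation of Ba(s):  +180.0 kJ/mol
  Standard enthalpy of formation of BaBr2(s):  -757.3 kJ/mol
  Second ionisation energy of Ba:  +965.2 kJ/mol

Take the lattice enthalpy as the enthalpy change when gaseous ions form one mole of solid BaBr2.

U = -1980.0 kJ/mol

ΔHf° = 1·ΔHsub + 1·(ΣIE) + 1·D(Br2) + 2·EA + U
-757.3 = 1·(+180.0) + 1·(+1468.1) + 1·(+223.8) + 2·(-324.6) + U
U = -757.3 − (+1222.7) = -1980.0 kJ/mol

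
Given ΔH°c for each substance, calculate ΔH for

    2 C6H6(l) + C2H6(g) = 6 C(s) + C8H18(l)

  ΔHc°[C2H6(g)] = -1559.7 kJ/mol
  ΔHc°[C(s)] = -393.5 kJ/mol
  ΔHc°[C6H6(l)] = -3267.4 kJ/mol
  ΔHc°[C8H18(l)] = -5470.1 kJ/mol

With combustion enthalpies, reactants minus products:
= [2·(-3267.4) + 1·(-1559.7)] − [6·(-393.5) + 1·(-5470.1)]
= -263.4 kJ/mol

ΔH = -263.4 kJ/mol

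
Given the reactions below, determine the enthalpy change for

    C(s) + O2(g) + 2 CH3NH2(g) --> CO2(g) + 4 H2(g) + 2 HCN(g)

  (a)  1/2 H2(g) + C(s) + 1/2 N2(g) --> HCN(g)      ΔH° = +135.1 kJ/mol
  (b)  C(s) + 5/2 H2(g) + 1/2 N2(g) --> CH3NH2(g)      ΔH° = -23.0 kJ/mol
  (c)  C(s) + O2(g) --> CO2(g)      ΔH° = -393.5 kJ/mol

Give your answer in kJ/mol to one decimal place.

ΔH° = -77.3 kJ/mol

(a) × 2: (2)·(+135.1) = +270.2 kJ/mol
(b) reversed and × 2: (-2)·(-23.0) = +46.0 kJ/mol
(c) as written: -393.5 kJ/mol
ΔH° = (2)·(+135.1) + (-2)·(-23.0) + (1)·(-393.5) = -77.3 kJ/mol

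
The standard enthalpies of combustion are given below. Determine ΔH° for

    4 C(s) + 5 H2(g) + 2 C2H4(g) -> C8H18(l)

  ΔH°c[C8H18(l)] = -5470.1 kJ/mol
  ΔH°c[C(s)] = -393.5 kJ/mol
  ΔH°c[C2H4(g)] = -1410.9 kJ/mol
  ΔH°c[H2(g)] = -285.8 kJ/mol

ΔH° = -354.7 kJ/mol

Using ΔH = Σ nΔHc°(reactants) − Σ nΔHc°(products):
= [4·(-393.5) + 5·(-285.8) + 2·(-1410.9)] − [1·(-5470.1)]
= -354.7 kJ/mol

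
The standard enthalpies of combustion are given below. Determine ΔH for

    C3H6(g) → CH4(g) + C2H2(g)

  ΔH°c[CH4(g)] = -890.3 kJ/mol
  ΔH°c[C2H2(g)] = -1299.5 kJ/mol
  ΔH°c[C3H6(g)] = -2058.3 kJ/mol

ΔH = 131.5 kJ/mol

Using ΔH = Σ nΔHc°(reactants) − Σ nΔHc°(products):
= [1·(-2058.3)] − [1·(-890.3) + 1·(-1299.5)]
= 131.5 kJ/mol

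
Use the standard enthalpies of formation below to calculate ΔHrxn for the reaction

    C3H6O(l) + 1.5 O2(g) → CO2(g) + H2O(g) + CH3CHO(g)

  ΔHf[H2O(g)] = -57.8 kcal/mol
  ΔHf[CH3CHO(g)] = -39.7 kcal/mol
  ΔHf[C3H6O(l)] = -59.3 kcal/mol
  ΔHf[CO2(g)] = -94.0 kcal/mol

ΔH°rxn = Σ nΔHf°(products) − Σ nΔHf°(reactants).
Products: 1·(-94.0) + 1·(-57.8) + 1·(-39.7) = -191.5
Reactants: 1·(-59.3) + 3/2·(+0.0) = -59.3
ΔHrxn = (-191.5) − (-59.3) = -132.2 kcal/mol

ΔHrxn = -132.2 kcal/mol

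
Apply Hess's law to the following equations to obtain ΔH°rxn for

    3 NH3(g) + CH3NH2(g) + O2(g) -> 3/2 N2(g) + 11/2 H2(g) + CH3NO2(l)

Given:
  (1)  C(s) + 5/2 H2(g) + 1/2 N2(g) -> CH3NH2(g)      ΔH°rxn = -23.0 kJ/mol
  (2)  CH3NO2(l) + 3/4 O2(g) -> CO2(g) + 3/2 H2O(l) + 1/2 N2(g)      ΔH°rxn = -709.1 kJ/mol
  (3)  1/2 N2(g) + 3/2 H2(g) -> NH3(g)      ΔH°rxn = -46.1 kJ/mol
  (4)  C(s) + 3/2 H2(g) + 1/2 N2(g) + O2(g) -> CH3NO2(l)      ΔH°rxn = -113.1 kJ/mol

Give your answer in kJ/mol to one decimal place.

ΔH°rxn = 48.2 kJ/mol

(1) reversed: +23.0 kJ/mol
(2): not needed.
(3) reversed and × 3: (-3)·(-46.1) = +138.3 kJ/mol
(4) as written: -113.1 kJ/mol
Summing the manipulated equations, ΔH°rxn = (+23.0) + (+138.3) + (-113.1) = 48.2 kJ/mol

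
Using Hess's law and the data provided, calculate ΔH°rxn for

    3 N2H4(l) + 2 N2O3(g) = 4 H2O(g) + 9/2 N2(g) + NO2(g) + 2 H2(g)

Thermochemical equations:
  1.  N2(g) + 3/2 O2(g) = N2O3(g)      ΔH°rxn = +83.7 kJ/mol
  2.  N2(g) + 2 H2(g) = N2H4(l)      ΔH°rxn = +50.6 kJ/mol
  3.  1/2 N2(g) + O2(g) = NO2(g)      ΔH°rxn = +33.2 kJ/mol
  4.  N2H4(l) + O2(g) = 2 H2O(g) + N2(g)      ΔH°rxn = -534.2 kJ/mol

eq. 1 reversed and × 2 (reverse to put N2O3(g) on the reactant side; ×2 to match 2 N2O3(g) in the target): (-2)·(+83.7) = -167.4 kJ/mol
eq. 2 reversed (reverse to put H2(g) on the product side): -50.6 kJ/mol
eq. 3 as written (NO2(g) already on the product side): +33.2 kJ/mol
eq. 4 × 2 (×2 to match 4 H2O(g) in the target): (2)·(-534.2) = -1068.4 kJ/mol
ΔH°rxn = (-167.4) + (-50.6) + (+33.2) + (-1068.4) = -1253.2 kJ/mol

ΔH°rxn = -1253.2 kJ/mol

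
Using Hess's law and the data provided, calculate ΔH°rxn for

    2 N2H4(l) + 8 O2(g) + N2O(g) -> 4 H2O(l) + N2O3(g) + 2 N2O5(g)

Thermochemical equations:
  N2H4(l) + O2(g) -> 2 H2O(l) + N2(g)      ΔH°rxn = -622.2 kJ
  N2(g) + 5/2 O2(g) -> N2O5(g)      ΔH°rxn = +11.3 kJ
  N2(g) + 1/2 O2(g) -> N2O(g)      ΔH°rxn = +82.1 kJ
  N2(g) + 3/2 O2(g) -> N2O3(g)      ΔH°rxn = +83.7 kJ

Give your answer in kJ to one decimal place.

equation 1 × 2 (scale by 2 for the 2 N2H4(l)): (2)·(-622.2) = -1244.4 kJ
equation 2 × 2 (×2 to match 2 N2O5(g) in the target): (2)·(+11.3) = +22.6 kJ
equation 3 reversed (reverse to put N2O(g) on the reactant side): -82.1 kJ
equation 4 as written (N2O3(g) already on the product side): +83.7 kJ
ΔH°rxn = (-1244.4) + (+22.6) + (-82.1) + (+83.7) = -1220.2 kJ

ΔH°rxn = -1220.2 kJ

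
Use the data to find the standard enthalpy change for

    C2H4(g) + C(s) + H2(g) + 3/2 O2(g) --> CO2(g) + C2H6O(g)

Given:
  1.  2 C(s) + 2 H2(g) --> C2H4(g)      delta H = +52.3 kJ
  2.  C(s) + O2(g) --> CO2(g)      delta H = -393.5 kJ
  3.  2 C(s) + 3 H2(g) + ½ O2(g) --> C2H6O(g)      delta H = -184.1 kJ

eq. 1 reversed (C2H4(g) must end up as a reactant): -52.3 kJ
eq. 2 as written (CO2(g) already on the product side): -393.5 kJ
eq. 3 as written (C2H6O(g) already on the product side): -184.1 kJ
delta H = (-1)·(+52.3) + (1)·(-393.5) + (1)·(-184.1) = -629.9 kJ

delta H = -629.9 kJ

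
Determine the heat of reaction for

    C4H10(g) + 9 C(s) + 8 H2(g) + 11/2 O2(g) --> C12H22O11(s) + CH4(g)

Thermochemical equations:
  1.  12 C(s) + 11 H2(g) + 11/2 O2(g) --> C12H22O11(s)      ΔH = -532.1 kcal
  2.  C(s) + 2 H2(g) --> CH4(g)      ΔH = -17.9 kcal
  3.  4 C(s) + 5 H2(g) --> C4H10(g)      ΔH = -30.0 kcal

ΔH = -520.0 kcal

eq. 1 as written: -532.1 kcal
eq. 2 as written: -17.9 kcal
eq. 3 reversed: +30.0 kcal
ΔH = (1)·(-532.1) + (1)·(-17.9) + (-1)·(-30.0) = -520.0 kcal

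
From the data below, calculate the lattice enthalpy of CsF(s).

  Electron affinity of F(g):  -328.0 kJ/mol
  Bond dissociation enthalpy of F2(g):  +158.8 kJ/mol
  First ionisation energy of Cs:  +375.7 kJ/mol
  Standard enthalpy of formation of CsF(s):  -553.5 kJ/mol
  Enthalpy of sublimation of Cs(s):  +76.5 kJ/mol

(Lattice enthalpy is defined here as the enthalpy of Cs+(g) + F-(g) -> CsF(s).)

U = -757.1 kJ/mol

ΔHf° = 1·ΔHsub + 1·(ΣIE) + 1/2·D(F2) + 1·EA + U
-553.5 = 1·(+76.5) + 1·(+375.7) + 1/2·(+158.8) + 1·(-328.0) + U
U = -553.5 − (+203.6) = -757.1 kJ/mol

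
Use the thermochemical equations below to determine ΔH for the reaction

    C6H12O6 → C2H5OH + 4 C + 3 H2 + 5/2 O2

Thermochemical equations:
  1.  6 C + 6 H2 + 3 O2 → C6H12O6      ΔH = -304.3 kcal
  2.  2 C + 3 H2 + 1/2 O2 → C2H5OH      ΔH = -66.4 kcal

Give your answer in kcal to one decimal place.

eq. 1 reversed (reverse to put C6H12O6 on the reactant side): +304.3 kcal
eq. 2 as written (C2H5OH already on the product side): -66.4 kcal
ΔH = (-1)·(-304.3) + (1)·(-66.4) = 237.9 kcal

ΔH = 237.9 kcal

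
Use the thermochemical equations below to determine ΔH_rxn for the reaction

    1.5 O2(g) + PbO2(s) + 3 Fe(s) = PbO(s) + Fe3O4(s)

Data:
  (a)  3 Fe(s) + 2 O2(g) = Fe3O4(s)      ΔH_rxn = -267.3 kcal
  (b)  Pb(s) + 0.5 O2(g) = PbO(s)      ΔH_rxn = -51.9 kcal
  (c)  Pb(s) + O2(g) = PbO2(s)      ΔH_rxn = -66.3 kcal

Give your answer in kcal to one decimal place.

(a) as written: -267.3 kcal
(b) as written: -51.9 kcal
(c) reversed: +66.3 kcal
ΔH_rxn = (1)·(-267.3) + (1)·(-51.9) + (-1)·(-66.3) = -252.9 kcal

ΔH_rxn = -252.9 kcal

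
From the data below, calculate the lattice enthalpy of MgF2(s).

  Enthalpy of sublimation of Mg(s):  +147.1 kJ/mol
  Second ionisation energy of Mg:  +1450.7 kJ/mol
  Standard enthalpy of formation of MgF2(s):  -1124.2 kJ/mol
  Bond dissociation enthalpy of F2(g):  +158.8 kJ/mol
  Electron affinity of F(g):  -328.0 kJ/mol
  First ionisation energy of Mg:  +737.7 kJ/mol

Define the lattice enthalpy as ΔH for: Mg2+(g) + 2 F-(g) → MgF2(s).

ΔHf° = 1·ΔHsub + 1·(ΣIE) + 1·D(F2) + 2·EA + U
-1124.2 = 1·(+147.1) + 1·(+2188.4) + 1·(+158.8) + 2·(-328.0) + U
U = -1124.2 − (+1838.3) = -2962.5 kJ/mol

U = -2962.5 kJ/mol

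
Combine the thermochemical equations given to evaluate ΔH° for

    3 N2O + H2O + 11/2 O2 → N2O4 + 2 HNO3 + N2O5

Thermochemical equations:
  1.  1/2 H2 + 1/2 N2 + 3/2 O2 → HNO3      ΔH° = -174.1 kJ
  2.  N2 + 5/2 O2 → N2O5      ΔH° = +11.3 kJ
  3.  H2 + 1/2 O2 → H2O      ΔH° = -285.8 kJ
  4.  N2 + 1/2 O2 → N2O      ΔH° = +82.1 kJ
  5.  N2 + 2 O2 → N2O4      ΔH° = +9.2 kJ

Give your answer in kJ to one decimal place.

ΔH° = -288.2 kJ

eq. 1 × 2: (2)·(-174.1) = -348.2 kJ
eq. 2 as written: +11.3 kJ
eq. 3 reversed: +285.8 kJ
eq. 4 reversed and × 3: (-3)·(+82.1) = -246.3 kJ
eq. 5 as written: +9.2 kJ
Summing the manipulated equations, ΔH° = (-348.2) + (+11.3) + (+285.8) + (-246.3) + (+9.2) = -288.2 kJ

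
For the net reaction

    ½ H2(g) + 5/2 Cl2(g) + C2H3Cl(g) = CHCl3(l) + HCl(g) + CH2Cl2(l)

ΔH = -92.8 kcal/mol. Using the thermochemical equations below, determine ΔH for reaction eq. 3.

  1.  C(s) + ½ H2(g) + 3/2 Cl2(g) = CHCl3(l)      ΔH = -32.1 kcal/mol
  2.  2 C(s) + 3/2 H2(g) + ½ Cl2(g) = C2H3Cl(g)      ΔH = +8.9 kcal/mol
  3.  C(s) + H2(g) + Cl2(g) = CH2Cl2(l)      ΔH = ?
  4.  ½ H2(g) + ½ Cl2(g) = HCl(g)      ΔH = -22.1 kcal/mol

ΔH = -29.7 kcal/mol

eq. 1 as written (CHCl3(l) already on the product side): -32.1 kcal/mol
eq. 2 reversed (reverse to put C2H3Cl(g) on the reactant side): -8.9 kcal/mol
eq. 3 as written (CH2Cl2(l) already on the product side): contributes x
eq. 4 as written (HCl(g) already on the product side): -22.1 kcal/mol
-92.8 = (-32.1) + (-8.9) + (-22.1) + x
x = (-92.8 − (-63.1)) / (1) = -29.7 kcal/mol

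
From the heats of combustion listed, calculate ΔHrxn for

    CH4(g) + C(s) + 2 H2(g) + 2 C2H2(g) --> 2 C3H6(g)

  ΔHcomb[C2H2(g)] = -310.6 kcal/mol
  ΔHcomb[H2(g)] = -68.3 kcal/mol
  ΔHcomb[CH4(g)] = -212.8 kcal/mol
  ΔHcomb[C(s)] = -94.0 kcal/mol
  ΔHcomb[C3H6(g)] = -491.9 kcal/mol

With combustion enthalpies, reactants minus products:
= [1·(-212.8) + 1·(-94.0) + 2·(-68.3) + 2·(-310.6)] − [2·(-491.9)]
= -80.8 kcal/mol

ΔHrxn = -80.8 kcal/mol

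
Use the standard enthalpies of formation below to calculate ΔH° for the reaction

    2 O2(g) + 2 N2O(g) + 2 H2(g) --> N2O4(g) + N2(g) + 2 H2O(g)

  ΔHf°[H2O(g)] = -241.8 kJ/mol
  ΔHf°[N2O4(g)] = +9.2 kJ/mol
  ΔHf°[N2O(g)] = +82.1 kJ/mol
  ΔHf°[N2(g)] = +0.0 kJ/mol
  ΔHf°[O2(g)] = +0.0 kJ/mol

Products: 1·(+9.2) + 1·(+0.0) + 2·(-241.8) = -474.4
Reactants: 2·(+0.0) + 2·(+82.1) + 2·(+0.0) = +164.2
ΔH° = (-474.4) − (+164.2) = -638.6 kJ/mol

ΔH° = -638.6 kJ/mol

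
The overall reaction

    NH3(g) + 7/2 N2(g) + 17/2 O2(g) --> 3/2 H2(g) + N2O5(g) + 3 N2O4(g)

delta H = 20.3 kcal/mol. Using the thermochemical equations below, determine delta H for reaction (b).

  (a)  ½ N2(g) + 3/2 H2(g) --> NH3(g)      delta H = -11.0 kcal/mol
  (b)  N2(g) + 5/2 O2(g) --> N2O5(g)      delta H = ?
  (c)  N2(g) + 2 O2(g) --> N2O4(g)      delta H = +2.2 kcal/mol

delta H = 2.7 kcal/mol

(a) reversed (reverse to put NH3(g) on the reactant side): +11.0 kcal/mol
(b) as written (N2O5(g) already on the product side): contributes x
(c) × 3 (×3 to match 3 N2O4(g) in the target): (3)·(+2.2) = +6.6 kcal/mol
+20.3 = (+11.0) + (+6.6) + x
x = (+20.3 − (+17.6)) / (1) = 2.7 kcal/mol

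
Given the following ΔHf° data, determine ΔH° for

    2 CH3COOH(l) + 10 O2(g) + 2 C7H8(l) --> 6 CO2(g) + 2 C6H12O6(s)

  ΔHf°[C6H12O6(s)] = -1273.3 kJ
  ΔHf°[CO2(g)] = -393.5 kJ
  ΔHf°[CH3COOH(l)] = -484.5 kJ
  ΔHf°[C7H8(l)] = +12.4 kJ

ΔH°rxn = Σ nΔHf°(products) − Σ nΔHf°(reactants).
Products: 6·(-393.5) + 2·(-1273.3) = -4907.6
Reactants: 2·(-484.5) + 10·(+0.0) + 2·(+12.4) = -944.2
ΔH° = (-4907.6) − (-944.2) = -3963.4 kJ

ΔH° = -3963.4 kJ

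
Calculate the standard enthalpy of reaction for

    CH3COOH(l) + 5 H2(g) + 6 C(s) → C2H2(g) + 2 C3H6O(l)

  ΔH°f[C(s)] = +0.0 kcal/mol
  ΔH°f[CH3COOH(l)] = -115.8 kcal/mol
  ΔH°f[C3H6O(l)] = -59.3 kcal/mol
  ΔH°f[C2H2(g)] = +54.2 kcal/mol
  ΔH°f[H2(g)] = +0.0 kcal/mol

Products: 1·(+54.2) + 2·(-59.3) = -64.4
Reactants: 1·(-115.8) + 5·(+0.0) + 6·(+0.0) = -115.8
ΔH°rxn = (-64.4) − (-115.8) = 51.4 kcal/mol

ΔH°rxn = 51.4 kcal/mol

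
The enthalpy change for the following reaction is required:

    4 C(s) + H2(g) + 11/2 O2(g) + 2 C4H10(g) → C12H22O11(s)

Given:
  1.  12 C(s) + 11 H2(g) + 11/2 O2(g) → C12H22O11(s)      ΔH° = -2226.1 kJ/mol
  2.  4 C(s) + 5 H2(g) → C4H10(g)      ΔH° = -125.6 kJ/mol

ΔH° = -1974.9 kJ/mol

eq. 1 as written: -2226.1 kJ/mol
eq. 2 reversed and × 2: (-2)·(-125.6) = +251.2 kJ/mol
Since enthalpy is a state function, ΔH° = (-2226.1) + (+251.2) = -1974.9 kJ/mol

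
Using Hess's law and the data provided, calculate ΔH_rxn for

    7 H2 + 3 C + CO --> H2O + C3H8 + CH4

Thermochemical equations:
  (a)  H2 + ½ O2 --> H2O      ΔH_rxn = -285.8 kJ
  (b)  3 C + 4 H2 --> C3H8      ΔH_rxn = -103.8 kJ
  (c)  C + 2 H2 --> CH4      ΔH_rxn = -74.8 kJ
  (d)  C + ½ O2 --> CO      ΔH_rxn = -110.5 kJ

(a) as written: -285.8 kJ
(b) as written: -103.8 kJ
(c) as written: -74.8 kJ
(d) reversed: +110.5 kJ
Summing the manipulated equations, ΔH_rxn = (1)·(-285.8) + (1)·(-103.8) + (1)·(-74.8) + (-1)·(-110.5) = -353.9 kJ

ΔH_rxn = -353.9 kJ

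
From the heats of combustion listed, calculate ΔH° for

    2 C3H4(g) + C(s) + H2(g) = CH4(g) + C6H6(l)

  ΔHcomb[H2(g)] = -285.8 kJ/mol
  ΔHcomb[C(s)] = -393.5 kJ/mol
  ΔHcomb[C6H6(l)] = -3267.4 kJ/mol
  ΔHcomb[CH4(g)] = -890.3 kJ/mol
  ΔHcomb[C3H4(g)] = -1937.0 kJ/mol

ΔH° = -395.6 kJ/mol

Using ΔH = Σ nΔHc°(reactants) − Σ nΔHc°(products):
= [2·(-1937.0) + 1·(-393.5) + 1·(-285.8)] − [1·(-890.3) + 1·(-3267.4)]
= -395.6 kJ/mol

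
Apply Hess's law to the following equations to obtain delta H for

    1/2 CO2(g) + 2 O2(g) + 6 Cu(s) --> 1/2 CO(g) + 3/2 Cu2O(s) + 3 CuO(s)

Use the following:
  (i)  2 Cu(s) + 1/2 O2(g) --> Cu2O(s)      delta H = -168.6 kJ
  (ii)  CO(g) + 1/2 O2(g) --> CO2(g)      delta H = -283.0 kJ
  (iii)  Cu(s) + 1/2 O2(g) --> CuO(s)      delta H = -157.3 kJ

delta H = -583.3 kJ

(i) × 3/2 (scale by 3/2 for the 3/2 Cu2O(s)): (3/2)·(-168.6) = -252.9 kJ
(ii) reversed and × 1/2 (reverse to put CO(g) on the product side; ×1/2 to match 1/2 CO(g) in the target): (-1/2)·(-283.0) = +141.5 kJ
(iii) × 3 (scale by 3 for the 3 CuO(s)): (3)·(-157.3) = -471.9 kJ
Since enthalpy is a state function, delta H = (3/2)·(-168.6) + (-1/2)·(-283.0) + (3)·(-157.3) = -583.3 kJ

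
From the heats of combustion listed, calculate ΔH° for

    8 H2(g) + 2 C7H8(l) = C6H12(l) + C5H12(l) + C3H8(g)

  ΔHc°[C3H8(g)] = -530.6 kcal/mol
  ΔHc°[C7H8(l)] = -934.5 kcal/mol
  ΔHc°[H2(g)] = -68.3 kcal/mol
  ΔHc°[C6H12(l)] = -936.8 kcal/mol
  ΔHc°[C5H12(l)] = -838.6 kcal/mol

With combustion enthalpies, reactants minus products:
= [8·(-68.3) + 2·(-934.5)] − [1·(-936.8) + 1·(-838.6) + 1·(-530.6)]
= -109.4 kcal/mol

ΔH° = -109.4 kcal/mol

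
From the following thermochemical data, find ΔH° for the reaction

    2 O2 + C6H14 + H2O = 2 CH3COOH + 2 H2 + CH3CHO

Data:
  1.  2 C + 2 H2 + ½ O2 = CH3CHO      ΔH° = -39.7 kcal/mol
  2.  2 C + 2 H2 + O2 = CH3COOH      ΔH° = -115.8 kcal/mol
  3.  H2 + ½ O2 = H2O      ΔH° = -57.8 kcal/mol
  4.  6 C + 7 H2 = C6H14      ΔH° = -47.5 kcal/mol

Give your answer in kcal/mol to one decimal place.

eq. 1 as written (CH3CHO already on the product side): -39.7 kcal/mol
eq. 2 × 2 (×2 to match 2 CH3COOH in the target): (2)·(-115.8) = -231.6 kcal/mol
eq. 3 reversed (reverse to put H2O on the reactant side): +57.8 kcal/mol
eq. 4 reversed (C6H14 must end up as a reactant): +47.5 kcal/mol
Summing the manipulated equations, ΔH° = (-39.7) + (-231.6) + (+57.8) + (+47.5) = -166.0 kcal/mol

ΔH° = -166.0 kcal/mol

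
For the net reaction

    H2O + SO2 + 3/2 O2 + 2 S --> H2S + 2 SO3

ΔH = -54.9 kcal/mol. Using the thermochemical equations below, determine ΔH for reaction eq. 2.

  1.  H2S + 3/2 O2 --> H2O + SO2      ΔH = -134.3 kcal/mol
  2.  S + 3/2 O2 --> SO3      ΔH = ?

eq. 1 reversed (reverse to put H2S on the product side): +134.3 kcal/mol
eq. 2 × 2 (×2 to match 2 SO3 in the target): contributes 2·x
-54.9 = (+134.3) + 2·x
x = (-54.9 − (+134.3)) / (2) = -94.6 kcal/mol

ΔH = -94.6 kcal/mol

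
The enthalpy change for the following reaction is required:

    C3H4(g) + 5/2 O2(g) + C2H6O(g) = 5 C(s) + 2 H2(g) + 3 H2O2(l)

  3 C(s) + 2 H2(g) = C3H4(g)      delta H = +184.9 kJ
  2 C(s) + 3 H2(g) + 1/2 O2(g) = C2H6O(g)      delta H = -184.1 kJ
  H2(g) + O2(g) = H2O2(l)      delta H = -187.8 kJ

equation 1 reversed: -184.9 kJ
equation 2 reversed: +184.1 kJ
equation 3 × 3: (3)·(-187.8) = -563.4 kJ
delta H = (-1)·(+184.9) + (-1)·(-184.1) + (3)·(-187.8) = -564.2 kJ

delta H = -564.2 kJ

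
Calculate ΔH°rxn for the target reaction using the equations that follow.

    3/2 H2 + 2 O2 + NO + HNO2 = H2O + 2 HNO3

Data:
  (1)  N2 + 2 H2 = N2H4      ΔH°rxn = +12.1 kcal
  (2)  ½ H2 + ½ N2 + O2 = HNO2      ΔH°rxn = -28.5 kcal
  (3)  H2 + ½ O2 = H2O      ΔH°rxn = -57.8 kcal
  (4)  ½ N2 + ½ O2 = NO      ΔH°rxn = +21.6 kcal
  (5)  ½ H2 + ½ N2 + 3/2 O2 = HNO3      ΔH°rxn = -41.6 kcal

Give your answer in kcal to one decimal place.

ΔH°rxn = -134.1 kcal

(1): not needed.
(2) reversed: +28.5 kcal
(3) as written: -57.8 kcal
(4) reversed: -21.6 kcal
(5) × 2: (2)·(-41.6) = -83.2 kcal
By Hess's law, ΔH°rxn = (-1)·(-28.5) + (1)·(-57.8) + (-1)·(+21.6) + (2)·(-41.6) = -134.1 kcal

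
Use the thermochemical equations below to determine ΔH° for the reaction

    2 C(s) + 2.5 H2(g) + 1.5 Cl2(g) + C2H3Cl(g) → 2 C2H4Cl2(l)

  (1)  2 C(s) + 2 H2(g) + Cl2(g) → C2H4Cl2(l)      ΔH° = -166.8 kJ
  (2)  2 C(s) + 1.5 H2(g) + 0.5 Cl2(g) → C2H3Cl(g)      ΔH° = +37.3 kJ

(1) × 2: (2)·(-166.8) = -333.6 kJ
(2) reversed: -37.3 kJ
ΔH° = (2)·(-166.8) + (-1)·(+37.3) = -370.9 kJ

ΔH° = -370.9 kJ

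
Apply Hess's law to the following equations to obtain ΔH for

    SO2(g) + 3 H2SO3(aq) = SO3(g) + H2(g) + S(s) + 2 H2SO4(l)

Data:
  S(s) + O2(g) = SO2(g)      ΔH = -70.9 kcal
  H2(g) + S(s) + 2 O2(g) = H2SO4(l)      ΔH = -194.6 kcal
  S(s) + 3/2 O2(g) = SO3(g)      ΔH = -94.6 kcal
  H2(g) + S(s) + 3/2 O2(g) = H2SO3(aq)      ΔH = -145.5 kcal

ΔH = 23.6 kcal

equation 1 reversed: +70.9 kcal
equation 2 × 2: (2)·(-194.6) = -389.2 kcal
equation 3 as written: -94.6 kcal
equation 4 reversed and × 3: (-3)·(-145.5) = +436.5 kcal
ΔH = (-1)·(-70.9) + (2)·(-194.6) + (1)·(-94.6) + (-3)·(-145.5) = 23.6 kcal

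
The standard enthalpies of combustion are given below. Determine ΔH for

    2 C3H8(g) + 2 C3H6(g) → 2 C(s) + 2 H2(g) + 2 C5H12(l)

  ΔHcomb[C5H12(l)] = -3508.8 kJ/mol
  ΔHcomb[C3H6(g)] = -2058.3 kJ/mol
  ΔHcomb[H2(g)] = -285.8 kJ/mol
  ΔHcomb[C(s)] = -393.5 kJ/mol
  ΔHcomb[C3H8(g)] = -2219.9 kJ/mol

ΔH = -180.2 kJ/mol

Using ΔH = Σ nΔHc°(reactants) − Σ nΔHc°(products):
= [2·(-2219.9) + 2·(-2058.3)] − [2·(-393.5) + 2·(-285.8) + 2·(-3508.8)]
= -180.2 kJ/mol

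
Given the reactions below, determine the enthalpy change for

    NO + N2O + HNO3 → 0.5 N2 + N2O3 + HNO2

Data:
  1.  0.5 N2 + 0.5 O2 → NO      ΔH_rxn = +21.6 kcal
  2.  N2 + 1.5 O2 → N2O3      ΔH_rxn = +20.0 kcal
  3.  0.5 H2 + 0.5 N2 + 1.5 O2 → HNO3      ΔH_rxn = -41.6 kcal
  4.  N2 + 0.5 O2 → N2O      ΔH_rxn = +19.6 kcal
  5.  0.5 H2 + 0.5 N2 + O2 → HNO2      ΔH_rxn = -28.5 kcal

ΔH_rxn = -8.1 kcal

eq. 1 reversed (reverse to put NO on the reactant side): -21.6 kcal
eq. 2 as written (N2O3 already on the product side): +20.0 kcal
eq. 3 reversed (HNO3 must end up as a reactant): +41.6 kcal
eq. 4 reversed (reverse to put N2O on the reactant side): -19.6 kcal
eq. 5 as written (HNO2 already on the product side): -28.5 kcal
ΔH_rxn = (-21.6) + (+20.0) + (+41.6) + (-19.6) + (-28.5) = -8.1 kcal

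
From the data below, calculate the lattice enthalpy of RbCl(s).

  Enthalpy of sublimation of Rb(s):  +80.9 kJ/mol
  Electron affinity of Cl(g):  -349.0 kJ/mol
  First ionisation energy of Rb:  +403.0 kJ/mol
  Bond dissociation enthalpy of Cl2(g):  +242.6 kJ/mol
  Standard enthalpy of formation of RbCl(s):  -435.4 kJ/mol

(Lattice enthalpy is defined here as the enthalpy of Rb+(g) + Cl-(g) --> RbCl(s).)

U = -691.6 kJ/mol

ΔHf° = 1·ΔHsub + 1·(ΣIE) + 1/2·D(Cl2) + 1·EA + U
-435.4 = 1·(+80.9) + 1·(+403.0) + 1/2·(+242.6) + 1·(-349.0) + U
U = -435.4 − (+256.2) = -691.6 kJ/mol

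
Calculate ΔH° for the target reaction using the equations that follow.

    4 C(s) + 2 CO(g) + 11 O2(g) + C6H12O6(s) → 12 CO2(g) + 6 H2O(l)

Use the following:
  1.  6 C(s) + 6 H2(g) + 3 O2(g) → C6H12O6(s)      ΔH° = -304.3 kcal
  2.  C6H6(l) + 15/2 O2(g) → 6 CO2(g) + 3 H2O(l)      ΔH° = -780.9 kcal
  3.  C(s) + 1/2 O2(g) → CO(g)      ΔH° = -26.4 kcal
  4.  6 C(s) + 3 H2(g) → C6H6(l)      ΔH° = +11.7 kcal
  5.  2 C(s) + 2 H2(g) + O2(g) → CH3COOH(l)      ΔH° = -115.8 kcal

eq. 1 reversed (C6H12O6(s) must end up as a reactant): +304.3 kcal
eq. 2 × 2 (×2 to match 12 CO2(g) in the target): (2)·(-780.9) = -1561.8 kcal
eq. 3 reversed and × 2 (reverse to put CO(g) on the reactant side; ×2 to match 2 CO(g) in the target): (-2)·(-26.4) = +52.8 kcal
eq. 4 × 2: (2)·(+11.7) = +23.4 kcal
eq. 5: not needed (CH3COOH(l) appears nowhere else).
By Hess's law, ΔH° = (-1)·(-304.3) + (2)·(-780.9) + (-2)·(-26.4) + (2)·(+11.7) = -1181.3 kcal

ΔH° = -1181.3 kcal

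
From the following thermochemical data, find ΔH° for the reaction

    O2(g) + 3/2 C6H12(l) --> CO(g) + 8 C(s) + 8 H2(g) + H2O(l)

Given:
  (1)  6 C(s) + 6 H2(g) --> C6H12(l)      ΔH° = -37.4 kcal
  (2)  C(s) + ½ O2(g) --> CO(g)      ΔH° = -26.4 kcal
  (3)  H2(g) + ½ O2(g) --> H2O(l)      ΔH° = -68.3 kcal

(1) reversed and × 3/2: (-3/2)·(-37.4) = +56.1 kcal
(2) as written: -26.4 kcal
(3) as written: -68.3 kcal
Since enthalpy is a state function, ΔH° = (-3/2)·(-37.4) + (1)·(-26.4) + (1)·(-68.3) = -38.6 kcal

ΔH° = -38.6 kcal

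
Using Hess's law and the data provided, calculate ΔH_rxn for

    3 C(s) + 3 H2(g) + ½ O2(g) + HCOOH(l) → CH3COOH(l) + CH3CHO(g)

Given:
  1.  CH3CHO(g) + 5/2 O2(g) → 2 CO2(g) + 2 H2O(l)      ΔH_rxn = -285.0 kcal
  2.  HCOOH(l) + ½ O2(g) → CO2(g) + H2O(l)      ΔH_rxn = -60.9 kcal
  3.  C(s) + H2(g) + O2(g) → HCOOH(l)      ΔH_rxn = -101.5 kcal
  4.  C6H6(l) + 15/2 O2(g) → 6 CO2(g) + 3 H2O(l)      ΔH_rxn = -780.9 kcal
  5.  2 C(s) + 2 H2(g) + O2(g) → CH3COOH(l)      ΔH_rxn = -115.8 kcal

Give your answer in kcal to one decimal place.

ΔH_rxn = -54.1 kcal

eq. 1 reversed (reverse to put CH3CHO(g) on the product side): +285.0 kcal
eq. 2 × 2: (2)·(-60.9) = -121.8 kcal
eq. 3 as written: -101.5 kcal
eq. 4: not needed (C6H6(l) appears nowhere else).
eq. 5 as written (CH3COOH(l) already on the product side): -115.8 kcal
Since enthalpy is a state function, ΔH_rxn = (-1)·(-285.0) + (2)·(-60.9) + (1)·(-101.5) + (1)·(-115.8) = -54.1 kcal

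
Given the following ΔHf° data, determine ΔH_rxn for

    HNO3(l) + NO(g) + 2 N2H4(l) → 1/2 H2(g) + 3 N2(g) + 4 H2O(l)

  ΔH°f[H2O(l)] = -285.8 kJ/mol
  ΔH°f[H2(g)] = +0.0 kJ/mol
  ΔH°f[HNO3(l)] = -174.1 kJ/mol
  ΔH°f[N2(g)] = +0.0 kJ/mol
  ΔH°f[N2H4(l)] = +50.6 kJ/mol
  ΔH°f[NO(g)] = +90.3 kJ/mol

ΔH_rxn = -1160.6 kJ/mol

Products: 1/2·(+0.0) + 3·(+0.0) + 4·(-285.8) = -1143.2
Reactants: 1·(-174.1) + 1·(+90.3) + 2·(+50.6) = +17.4
ΔH_rxn = (-1143.2) − (+17.4) = -1160.6 kJ/mol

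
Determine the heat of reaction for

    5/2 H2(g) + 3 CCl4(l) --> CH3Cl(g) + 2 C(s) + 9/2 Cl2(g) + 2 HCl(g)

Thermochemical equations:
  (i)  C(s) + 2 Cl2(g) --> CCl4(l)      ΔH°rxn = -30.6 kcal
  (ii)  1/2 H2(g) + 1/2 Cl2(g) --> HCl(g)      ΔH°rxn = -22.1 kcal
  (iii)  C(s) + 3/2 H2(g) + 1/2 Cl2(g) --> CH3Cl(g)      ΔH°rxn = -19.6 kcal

ΔH°rxn = 28.0 kcal

(i) reversed and × 3: (-3)·(-30.6) = +91.8 kcal
(ii) × 2: (2)·(-22.1) = -44.2 kcal
(iii) as written: -19.6 kcal
Combining the equations, ΔH°rxn = (-3)·(-30.6) + (2)·(-22.1) + (1)·(-19.6) = 28.0 kcal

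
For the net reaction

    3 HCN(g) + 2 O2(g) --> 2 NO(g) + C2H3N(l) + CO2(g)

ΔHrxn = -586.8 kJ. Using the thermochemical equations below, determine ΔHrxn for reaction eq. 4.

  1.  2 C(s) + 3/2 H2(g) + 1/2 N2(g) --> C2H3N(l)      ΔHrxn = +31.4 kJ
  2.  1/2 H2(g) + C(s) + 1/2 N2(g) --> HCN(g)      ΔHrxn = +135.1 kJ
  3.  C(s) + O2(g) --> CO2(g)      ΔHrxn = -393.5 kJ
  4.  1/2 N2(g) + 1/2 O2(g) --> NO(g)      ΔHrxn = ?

eq. 1 as written (C2H3N(l) already on the product side): +31.4 kJ
eq. 2 reversed and × 3 (HCN(g) must end up as a reactant; ×3 to match 3 HCN(g) in the target): (-3)·(+135.1) = -405.3 kJ
eq. 3 as written (CO2(g) already on the product side): -393.5 kJ
eq. 4 × 2 (scale by 2 for the 2 NO(g)): contributes 2·x
-586.8 = (+31.4) + (-405.3) + (-393.5) + 2·x
x = (-586.8 − (-767.4)) / (2) = 90.3 kJ

ΔHrxn = 90.3 kJ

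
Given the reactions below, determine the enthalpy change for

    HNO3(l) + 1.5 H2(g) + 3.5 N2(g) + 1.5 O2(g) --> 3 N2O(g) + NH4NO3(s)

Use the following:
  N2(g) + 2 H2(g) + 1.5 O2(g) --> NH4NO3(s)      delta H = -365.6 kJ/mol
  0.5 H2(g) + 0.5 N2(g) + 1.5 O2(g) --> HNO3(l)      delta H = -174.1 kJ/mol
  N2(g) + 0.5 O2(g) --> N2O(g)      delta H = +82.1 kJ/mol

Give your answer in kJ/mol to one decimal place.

equation 1 as written (NH4NO3(s) already on the product side): -365.6 kJ/mol
equation 2 reversed (HNO3(l) must end up as a reactant): +174.1 kJ/mol
equation 3 × 3 (scale by 3 for the 3 N2O(g)): (3)·(+82.1) = +246.3 kJ/mol
delta H = (1)·(-365.6) + (-1)·(-174.1) + (3)·(+82.1) = 54.8 kJ/mol

delta H = 54.8 kJ/mol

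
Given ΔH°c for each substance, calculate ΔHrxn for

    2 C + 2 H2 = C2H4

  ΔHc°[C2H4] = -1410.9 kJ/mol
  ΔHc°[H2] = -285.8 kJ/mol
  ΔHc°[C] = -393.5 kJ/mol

Using ΔH = Σ nΔHc°(reactants) − Σ nΔHc°(products):
= [2·(-393.5) + 2·(-285.8)] − [1·(-1410.9)]
= 52.3 kJ/mol

ΔHrxn = 52.3 kJ/mol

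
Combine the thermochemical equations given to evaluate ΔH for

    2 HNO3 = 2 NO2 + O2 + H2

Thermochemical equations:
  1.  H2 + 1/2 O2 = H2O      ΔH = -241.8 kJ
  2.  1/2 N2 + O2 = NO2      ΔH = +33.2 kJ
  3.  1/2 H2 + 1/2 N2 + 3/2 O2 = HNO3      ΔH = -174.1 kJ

eq. 1: not needed (H2O appears nowhere else).
eq. 2 × 2 (×2 to match 2 NO2 in the target): (2)·(+33.2) = +66.4 kJ
eq. 3 reversed and × 2 (reverse to put HNO3 on the reactant side; ×2 to match 2 HNO3 in the target): (-2)·(-174.1) = +348.2 kJ
By Hess's law, ΔH = (2)·(+33.2) + (-2)·(-174.1) = 414.6 kJ

ΔH = 414.6 kJ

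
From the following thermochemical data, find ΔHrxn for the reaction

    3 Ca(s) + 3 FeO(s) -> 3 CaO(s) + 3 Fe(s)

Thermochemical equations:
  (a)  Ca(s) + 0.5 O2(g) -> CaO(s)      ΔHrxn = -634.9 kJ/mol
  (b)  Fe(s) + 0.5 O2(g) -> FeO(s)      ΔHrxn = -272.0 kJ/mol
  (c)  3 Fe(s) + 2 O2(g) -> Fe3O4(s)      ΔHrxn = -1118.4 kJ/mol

(a) × 3: (3)·(-634.9) = -1904.7 kJ/mol
(b) reversed and × 3: (-3)·(-272.0) = +816.0 kJ/mol
(c): not needed.
ΔHrxn = (3)·(-634.9) + (-3)·(-272.0) = -1088.7 kJ/mol

ΔHrxn = -1088.7 kJ/mol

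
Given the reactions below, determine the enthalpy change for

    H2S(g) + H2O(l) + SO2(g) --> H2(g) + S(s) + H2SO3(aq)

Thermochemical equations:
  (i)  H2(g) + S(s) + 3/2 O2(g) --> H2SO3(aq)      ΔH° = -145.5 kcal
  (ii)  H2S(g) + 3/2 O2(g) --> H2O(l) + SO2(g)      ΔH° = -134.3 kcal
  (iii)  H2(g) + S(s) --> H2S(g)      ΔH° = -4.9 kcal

ΔH° = -1.4 kcal

(i) as written (H2SO3(aq) already on the product side): -145.5 kcal
(ii) reversed (H2O(l) must end up as a reactant): +134.3 kcal
(iii) reversed and × 2: (-2)·(-4.9) = +9.8 kcal
ΔH° = (1)·(-145.5) + (-1)·(-134.3) + (-2)·(-4.9) = -1.4 kcal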